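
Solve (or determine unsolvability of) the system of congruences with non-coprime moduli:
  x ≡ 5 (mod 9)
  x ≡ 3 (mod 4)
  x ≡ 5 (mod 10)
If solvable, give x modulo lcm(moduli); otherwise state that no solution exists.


Moduli 9, 4, 10 are not pairwise coprime, so CRT works modulo lcm(m_i) when all pairwise compatibility conditions hold.
Pairwise compatibility: gcd(m_i, m_j) must divide a_i - a_j for every pair.
Merge one congruence at a time:
  Start: x ≡ 5 (mod 9).
  Combine with x ≡ 3 (mod 4): gcd(9, 4) = 1; 3 - 5 = -2, which IS divisible by 1, so compatible.
    Write x = 5 + 9·t and substitute into x ≡ 3 (mod 4): 9·t ≡ 3 − 5 = -2 (mod 4).
    Reduce coefficients mod 4: 1·t ≡ 2 (mod 4).
    So t ≡ 2 (mod 4).
    Then x = 5 + 9·2 = 23, valid modulo lcm(9, 4) = 36: x ≡ 23 (mod 36).
  Combine with x ≡ 5 (mod 10): gcd(36, 10) = 2; 5 - 23 = -18, which IS divisible by 2, so compatible.
    Write x = 23 + 36·t and substitute into x ≡ 5 (mod 10): 36·t ≡ 5 − 23 = -18 (mod 10).
    Divide the congruence (and modulus) by g = 2: 18·t ≡ -9 (mod 5).
    Reduce coefficients mod 5: 3·t ≡ 1 (mod 5).
    The inverse of 3 mod 5 is 2 (since 3·2 = 6 = 1·5 + 1), so t ≡ 2·1 = 2 ≡ 2 (mod 5).
    Then x = 23 + 36·2 = 95, valid modulo lcm(36, 10) = 180: x ≡ 95 (mod 180).
Verify: 95 mod 9 = 5, 95 mod 4 = 3, 95 mod 10 = 5.

x ≡ 95 (mod 180).


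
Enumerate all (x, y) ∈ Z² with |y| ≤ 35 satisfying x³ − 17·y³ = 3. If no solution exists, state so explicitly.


The equation is x³ - 17y³ = 3. For fixed y, x³ = 17·y³ + 3, so a solution requires the RHS to be a perfect cube.
Strategy: iterate y from -35 to 35, compute RHS = 17·y³ + 3, and check whether it is a (positive or negative) perfect cube.
Check small values of y:
  y = 0: RHS = 3 is not a perfect cube.
  y = 1: RHS = 20 is not a perfect cube.
  y = -1: RHS = -14 is not a perfect cube.
  y = 2: RHS = 139 is not a perfect cube.
  y = -2: RHS = -133 is not a perfect cube.
  y = 3: RHS = 462 is not a perfect cube.
  y = -3: RHS = -456 is not a perfect cube.
Continuing the search up to |y| = 35 finds no solutions either.
No (x, y) in the scanned range satisfies the equation.

No integer solutions with |y| ≤ 35.


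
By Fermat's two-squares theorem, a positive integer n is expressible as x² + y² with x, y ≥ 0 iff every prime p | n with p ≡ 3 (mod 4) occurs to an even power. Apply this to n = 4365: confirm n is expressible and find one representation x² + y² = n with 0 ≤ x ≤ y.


Step 1: Factor n = 4365 = 3^2 · 5 · 97.
Step 2: Check the mod-4 condition on each prime factor: 3 ≡ 3 (mod 4), exponent 2 (must be even); 5 ≡ 1 (mod 4), exponent 1; 97 ≡ 1 (mod 4), exponent 1.
All primes ≡ 3 (mod 4) appear to even exponent (or don't appear), so by the two-squares theorem n IS expressible as a sum of two squares.
Step 3: Build a representation. Group n = k² · m with k = 3 and m = 5 · 97 = 485 (a product of primes ≡ 1 (mod 4)); a representation of m scales to one of n via (k·x)² + (k·y)² = k²(x² + y²). Each prime p ≡ 1 (mod 4) is itself a sum of two squares; find a² by testing p − a² for a perfect square:
  5: 5 − 1² = 4 = 2² ⇒ 5 = 1² + 2².
  97: 97 − 1² = 96, 97 − 2² = 93, 97 − 3² = 88, 97 − 4² = 81 = 9² ⇒ 97 = 4² + 9².
  Combine using the Brahmagupta–Fibonacci identity (a² + b²)(c² + d²) = (ac − bd)² + (ad + bc)² = (ac + bd)² + (ad − bc)²:
  5 · 97 = 485: from (1² + 2²)(4² + 9²), take (1·4 − 2·9, 1·9 + 2·4) = (4 − 18, 9 + 8) = (-14, 17); dropping signs (only squares matter) gives (14, 17); check 14² + 17² = 196 + 289 = 485 ✓.
  Scale by k = 3: (3·14, 3·17) = (42, 51).
Step 4: Order so x ≤ y and verify: 42² + 51² = 1764 + 2601 = 4365 = n. ✓

n = 4365 = 42² + 51² (one valid representation with x ≤ y).


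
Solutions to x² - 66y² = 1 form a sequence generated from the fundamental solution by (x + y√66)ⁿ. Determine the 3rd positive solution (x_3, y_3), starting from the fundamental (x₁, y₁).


Step 1: Find the fundamental solution (x₁, y₁) of x² - 66y² = 1.
  Expand √66 as a continued fraction. a₀ = ⌊√66⌋ = 8; iterate m_{k+1} = d_k·a_k − m_k, d_{k+1} = (66 − m_{k+1}²)/d_k, a_{k+1} = ⌊(a₀ + m_{k+1})/d_{k+1}⌋ (starting m₀ = 0, d₀ = 1), with convergents p_k = a_k·p_{k-1} + p_{k-2}, q_k = a_k·q_{k-1} + q_{k-2} (p₋₁ = 1, q₋₁ = 0):
  k = 0: a₀ = 8; p₀/q₀ = 8/1; p₀² − 66·q₀² = 64 − 66 = -2.
  k = 1: m = 8, d = 2, a = ⌊(8 + 8)/2⌋ = 8; p/q = (8·8 + 1)/(8·1 + 0) = 65/8; p² − 66·q² = 4225 − 4224 = 1.
  The first convergent with p² − 66·q² = 1 gives the fundamental solution (x₁, y₁) = (65, 8).
Step 2: Apply the recurrence (x_{n+1}, y_{n+1}) = (x₁x_n + 66y₁y_n, x₁y_n + y₁x_n) repeatedly.
  From (x_1, y_1) = (65, 8): x_2 = 65·65 + 66·8·8 = 8449; y_2 = 65·8 + 8·65 = 1040.
  From (x_2, y_2) = (8449, 1040): x_3 = 65·8449 + 66·8·1040 = 1098305; y_3 = 65·1040 + 8·8449 = 135192.
Step 3: Verify x_3² - 66·y_3² = 1206273873025 - 1206273873024 = 1 (should be 1). ✓

(x_1, y_1) = (65, 8); (x_3, y_3) = (1098305, 135192).


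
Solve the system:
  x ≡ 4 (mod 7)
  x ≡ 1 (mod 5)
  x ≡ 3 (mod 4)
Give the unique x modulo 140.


Moduli 7, 5, 4 are pairwise coprime; by CRT there is a unique solution modulo M = 7 · 5 · 4 = 140.
Solve pairwise, accumulating the modulus:
  Start with x ≡ 4 (mod 7).
  Combine with x ≡ 1 (mod 5): since gcd(7, 5) = 1, we get a unique residue mod 35.
    Write x = 4 + 7·t and substitute into x ≡ 1 (mod 5): 7·t ≡ 1 − 4 = -3 (mod 5).
    Reduce coefficients mod 5: 2·t ≡ 2 (mod 5).
    The inverse of 2 mod 5 is 3 (since 2·3 = 6 = 1·5 + 1), so t ≡ 3·2 = 6 ≡ 1 (mod 5).
    Then x = 4 + 7·1 = 11, valid modulo lcm(7, 5) = 35: x ≡ 11 (mod 35).
  Combine with x ≡ 3 (mod 4): since gcd(35, 4) = 1, we get a unique residue mod 140.
    Write x = 11 + 35·t and substitute into x ≡ 3 (mod 4): 35·t ≡ 3 − 11 = -8 (mod 4).
    Reduce coefficients mod 4: 3·t ≡ 0 (mod 4).
    The inverse of 3 mod 4 is 3 (since 3·3 = 9 = 2·4 + 1), so t ≡ 3·0 = 0 ≡ 0 (mod 4).
    Then x = 11 + 35·0 = 11, valid modulo lcm(35, 4) = 140: x ≡ 11 (mod 140).
Verify: 11 mod 7 = 4 ✓, 11 mod 5 = 1 ✓, 11 mod 4 = 3 ✓.

x ≡ 11 (mod 140).


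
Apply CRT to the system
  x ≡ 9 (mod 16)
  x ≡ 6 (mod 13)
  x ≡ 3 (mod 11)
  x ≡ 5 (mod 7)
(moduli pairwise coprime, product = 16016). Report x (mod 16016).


Product of moduli M = 16 · 13 · 11 · 7 = 16016.
Merge one congruence at a time:
  Start: x ≡ 9 (mod 16).
  Combine with x ≡ 6 (mod 13); new modulus lcm = 208.
    Write x = 9 + 16·t and substitute into x ≡ 6 (mod 13): 16·t ≡ 6 − 9 = -3 (mod 13).
    Reduce coefficients mod 13: 3·t ≡ 10 (mod 13).
    The inverse of 3 mod 13 is 9 (since 3·9 = 27 = 2·13 + 1), so t ≡ 9·10 = 90 ≡ 12 (mod 13).
    Then x = 9 + 16·12 = 201, valid modulo lcm(16, 13) = 208: x ≡ 201 (mod 208).
  Combine with x ≡ 3 (mod 11); new modulus lcm = 2288.
    Write x = 201 + 208·t and substitute into x ≡ 3 (mod 11): 208·t ≡ 3 − 201 = -198 (mod 11).
    Reduce coefficients mod 11: 10·t ≡ 0 (mod 11).
    The inverse of 10 mod 11 is 10 (since 10·10 = 100 = 9·11 + 1), so t ≡ 10·0 = 0 ≡ 0 (mod 11).
    Then x = 201 + 208·0 = 201, valid modulo lcm(208, 11) = 2288: x ≡ 201 (mod 2288).
  Combine with x ≡ 5 (mod 7); new modulus lcm = 16016.
    Write x = 201 + 2288·t and substitute into x ≡ 5 (mod 7): 2288·t ≡ 5 − 201 = -196 (mod 7).
    Reduce coefficients mod 7: 6·t ≡ 0 (mod 7).
    The inverse of 6 mod 7 is 6 (since 6·6 = 36 = 5·7 + 1), so t ≡ 6·0 = 0 ≡ 0 (mod 7).
    Then x = 201 + 2288·0 = 201, valid modulo lcm(2288, 7) = 16016: x ≡ 201 (mod 16016).
Verify against each original: 201 mod 16 = 9, 201 mod 13 = 6, 201 mod 11 = 3, 201 mod 7 = 5.

x ≡ 201 (mod 16016).


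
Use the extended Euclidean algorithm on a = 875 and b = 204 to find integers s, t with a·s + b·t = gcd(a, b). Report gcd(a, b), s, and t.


Euclidean algorithm on (875, 204) — divide until remainder is 0:
  875 = 4 · 204 + 59
  204 = 3 · 59 + 27
  59 = 2 · 27 + 5
  27 = 5 · 5 + 2
  5 = 2 · 2 + 1
  2 = 2 · 1 + 0
gcd(875, 204) = 1.
Track Bezout coefficients alongside the remainders: start with r₀ = 875 = a·1 + b·0 (s = 1, t = 0) and r₁ = 204 = a·0 + b·1 (s = 0, t = 1); each new remainder r_{k+1} = r_{k-1} − q_k·r_k inherits s_{k+1} = s_{k-1} − q_k·s_k, t_{k+1} = t_{k-1} − q_k·t_k, so r_k = a·s_k + b·t_k at every step:
  q = 4: r = 59, s = 1 − 4·0 = 1, t = 0 − 4·1 = -4  (check: 875·1 + 204·(-4) = 59)
  q = 3: r = 27, s = 0 − 3·1 = -3, t = 1 − 3·(-4) = 13  (check: 875·(-3) + 204·13 = 27)
  q = 2: r = 5, s = 1 − 2·(-3) = 7, t = -4 − 2·13 = -30  (check: 875·7 + 204·(-30) = 5)
  q = 5: r = 2, s = -3 − 5·7 = -38, t = 13 − 5·(-30) = 163  (check: 875·(-38) + 204·163 = 2)
  q = 2: r = 1, s = 7 − 2·(-38) = 83, t = -30 − 2·163 = -356  (check: 875·83 + 204·(-356) = 1)
The row with r = 1 (the gcd) gives the Bezout coefficients s = 83, t = -356.
Result: 875 · (83) + 204 · (-356) = 1.

gcd(875, 204) = 1; s = 83, t = -356 (check: 875·83 + 204·(-356) = 1).


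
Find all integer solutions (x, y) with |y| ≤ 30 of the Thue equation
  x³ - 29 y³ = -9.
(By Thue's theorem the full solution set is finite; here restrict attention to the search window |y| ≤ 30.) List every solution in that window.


The equation is x³ - 29y³ = -9. For fixed y, x³ = 29·y³ − 9, so a solution requires the RHS to be a perfect cube.
Strategy: iterate y from -30 to 30, compute RHS = 29·y³ − 9, and check whether it is a (positive or negative) perfect cube.
Check small values of y:
  y = 0: RHS = -9 is not a perfect cube.
  y = 1: RHS = 20 is not a perfect cube.
  y = -1: RHS = -38 is not a perfect cube.
  y = 2: RHS = 223 is not a perfect cube.
  y = -2: RHS = -241 is not a perfect cube.
  y = 3: RHS = 774 is not a perfect cube.
  y = -3: RHS = -792 is not a perfect cube.
Continuing the search up to |y| = 30 finds no solutions either.
No (x, y) in the scanned range satisfies the equation.

No integer solutions with |y| ≤ 30.


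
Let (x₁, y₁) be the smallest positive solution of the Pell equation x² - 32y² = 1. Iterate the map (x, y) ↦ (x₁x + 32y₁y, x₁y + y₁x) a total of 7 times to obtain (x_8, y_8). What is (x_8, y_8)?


Step 1: Find the fundamental solution (x₁, y₁) of x² - 32y² = 1.
  Expand √32 as a continued fraction. a₀ = ⌊√32⌋ = 5; iterate m_{k+1} = d_k·a_k − m_k, d_{k+1} = (32 − m_{k+1}²)/d_k, a_{k+1} = ⌊(a₀ + m_{k+1})/d_{k+1}⌋ (starting m₀ = 0, d₀ = 1), with convergents p_k = a_k·p_{k-1} + p_{k-2}, q_k = a_k·q_{k-1} + q_{k-2} (p₋₁ = 1, q₋₁ = 0):
  k = 0: a₀ = 5; p₀/q₀ = 5/1; p₀² − 32·q₀² = 25 − 32 = -7.
  k = 1: m = 5, d = 7, a = ⌊(5 + 5)/7⌋ = 1; p/q = (1·5 + 1)/(1·1 + 0) = 6/1; p² − 32·q² = 36 − 32 = 4.
  k = 2: m = 2, d = 4, a = ⌊(5 + 2)/4⌋ = 1; p/q = (1·6 + 5)/(1·1 + 1) = 11/2; p² − 32·q² = 121 − 128 = -7.
  k = 3: m = 2, d = 7, a = ⌊(5 + 2)/7⌋ = 1; p/q = (1·11 + 6)/(1·2 + 1) = 17/3; p² − 32·q² = 289 − 288 = 1.
  The first convergent with p² − 32·q² = 1 gives the fundamental solution (x₁, y₁) = (17, 3).
Step 2: Apply the recurrence (x_{n+1}, y_{n+1}) = (x₁x_n + 32y₁y_n, x₁y_n + y₁x_n) repeatedly.
  From (x_1, y_1) = (17, 3): x_2 = 17·17 + 32·3·3 = 577; y_2 = 17·3 + 3·17 = 102.
  From (x_2, y_2) = (577, 102): x_3 = 17·577 + 32·3·102 = 19601; y_3 = 17·102 + 3·577 = 3465.
  From (x_3, y_3) = (19601, 3465): x_4 = 17·19601 + 32·3·3465 = 665857; y_4 = 17·3465 + 3·19601 = 117708.
  From (x_4, y_4) = (665857, 117708): x_5 = 17·665857 + 32·3·117708 = 22619537; y_5 = 17·117708 + 3·665857 = 3998607.
  From (x_5, y_5) = (22619537, 3998607): x_6 = 17·22619537 + 32·3·3998607 = 768398401; y_6 = 17·3998607 + 3·22619537 = 135834930.
  From (x_6, y_6) = (768398401, 135834930): x_7 = 17·768398401 + 32·3·135834930 = 26102926097; y_7 = 17·135834930 + 3·768398401 = 4614389013.
  From (x_7, y_7) = (26102926097, 4614389013): x_8 = 17·26102926097 + 32·3·4614389013 = 886731088897; y_8 = 17·4614389013 + 3·26102926097 = 156753391512.
Step 3: Verify x_8² - 32·y_8² = 786292024016459316676609 - 786292024016459316676608 = 1 (should be 1). ✓

(x_1, y_1) = (17, 3); (x_8, y_8) = (886731088897, 156753391512).


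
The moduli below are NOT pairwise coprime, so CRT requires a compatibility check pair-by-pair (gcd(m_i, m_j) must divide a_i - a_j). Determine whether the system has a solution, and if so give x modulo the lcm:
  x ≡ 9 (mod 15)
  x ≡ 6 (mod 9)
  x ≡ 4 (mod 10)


Moduli 15, 9, 10 are not pairwise coprime, so CRT works modulo lcm(m_i) when all pairwise compatibility conditions hold.
Pairwise compatibility: gcd(m_i, m_j) must divide a_i - a_j for every pair.
Merge one congruence at a time:
  Start: x ≡ 9 (mod 15).
  Combine with x ≡ 6 (mod 9): gcd(15, 9) = 3; 6 - 9 = -3, which IS divisible by 3, so compatible.
    Write x = 9 + 15·t and substitute into x ≡ 6 (mod 9): 15·t ≡ 6 − 9 = -3 (mod 9).
    Divide the congruence (and modulus) by g = 3: 5·t ≡ -1 (mod 3).
    Reduce coefficients mod 3: 2·t ≡ 2 (mod 3).
    The inverse of 2 mod 3 is 2 (since 2·2 = 4 = 1·3 + 1), so t ≡ 2·2 = 4 ≡ 1 (mod 3).
    Then x = 9 + 15·1 = 24, valid modulo lcm(15, 9) = 45: x ≡ 24 (mod 45).
  Combine with x ≡ 4 (mod 10): gcd(45, 10) = 5; 4 - 24 = -20, which IS divisible by 5, so compatible.
    Write x = 24 + 45·t and substitute into x ≡ 4 (mod 10): 45·t ≡ 4 − 24 = -20 (mod 10).
    Divide the congruence (and modulus) by g = 5: 9·t ≡ -4 (mod 2).
    Reduce coefficients mod 2: 1·t ≡ 0 (mod 2).
    So t ≡ 0 (mod 2).
    Then x = 24 + 45·0 = 24, valid modulo lcm(45, 10) = 90: x ≡ 24 (mod 90).
Verify: 24 mod 15 = 9, 24 mod 9 = 6, 24 mod 10 = 4.

x ≡ 24 (mod 90).


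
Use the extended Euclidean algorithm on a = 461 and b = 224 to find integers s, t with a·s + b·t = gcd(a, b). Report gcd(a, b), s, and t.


Euclidean algorithm on (461, 224) — divide until remainder is 0:
  461 = 2 · 224 + 13
  224 = 17 · 13 + 3
  13 = 4 · 3 + 1
  3 = 3 · 1 + 0
gcd(461, 224) = 1.
Track Bezout coefficients alongside the remainders: start with r₀ = 461 = a·1 + b·0 (s = 1, t = 0) and r₁ = 224 = a·0 + b·1 (s = 0, t = 1); each new remainder r_{k+1} = r_{k-1} − q_k·r_k inherits s_{k+1} = s_{k-1} − q_k·s_k, t_{k+1} = t_{k-1} − q_k·t_k, so r_k = a·s_k + b·t_k at every step:
  q = 2: r = 13, s = 1 − 2·0 = 1, t = 0 − 2·1 = -2  (check: 461·1 + 224·(-2) = 13)
  q = 17: r = 3, s = 0 − 17·1 = -17, t = 1 − 17·(-2) = 35  (check: 461·(-17) + 224·35 = 3)
  q = 4: r = 1, s = 1 − 4·(-17) = 69, t = -2 − 4·35 = -142  (check: 461·69 + 224·(-142) = 1)
The row with r = 1 (the gcd) gives the Bezout coefficients s = 69, t = -142.
Result: 461 · (69) + 224 · (-142) = 1.

gcd(461, 224) = 1; s = 69, t = -142 (check: 461·69 + 224·(-142) = 1).


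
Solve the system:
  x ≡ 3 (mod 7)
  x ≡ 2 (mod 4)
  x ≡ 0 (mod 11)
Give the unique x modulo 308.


Moduli 7, 4, 11 are pairwise coprime; by CRT there is a unique solution modulo M = 7 · 4 · 11 = 308.
Solve pairwise, accumulating the modulus:
  Start with x ≡ 3 (mod 7).
  Combine with x ≡ 2 (mod 4): since gcd(7, 4) = 1, we get a unique residue mod 28.
    Write x = 3 + 7·t and substitute into x ≡ 2 (mod 4): 7·t ≡ 2 − 3 = -1 (mod 4).
    Reduce coefficients mod 4: 3·t ≡ 3 (mod 4).
    The inverse of 3 mod 4 is 3 (since 3·3 = 9 = 2·4 + 1), so t ≡ 3·3 = 9 ≡ 1 (mod 4).
    Then x = 3 + 7·1 = 10, valid modulo lcm(7, 4) = 28: x ≡ 10 (mod 28).
  Combine with x ≡ 0 (mod 11): since gcd(28, 11) = 1, we get a unique residue mod 308.
    Write x = 10 + 28·t and substitute into x ≡ 0 (mod 11): 28·t ≡ 0 − 10 = -10 (mod 11).
    Reduce coefficients mod 11: 6·t ≡ 1 (mod 11).
    The inverse of 6 mod 11 is 2 (since 6·2 = 12 = 1·11 + 1), so t ≡ 2·1 = 2 ≡ 2 (mod 11).
    Then x = 10 + 28·2 = 66, valid modulo lcm(28, 11) = 308: x ≡ 66 (mod 308).
Verify: 66 mod 7 = 3 ✓, 66 mod 4 = 2 ✓, 66 mod 11 = 0 ✓.

x ≡ 66 (mod 308).


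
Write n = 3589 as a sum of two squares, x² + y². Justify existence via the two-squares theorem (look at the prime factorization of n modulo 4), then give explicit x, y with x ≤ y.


Step 1: Factor n = 3589 = 37 · 97.
Step 2: Check the mod-4 condition on each prime factor: 37 ≡ 1 (mod 4), exponent 1; 97 ≡ 1 (mod 4), exponent 1.
All primes ≡ 3 (mod 4) appear to even exponent (or don't appear), so by the two-squares theorem n IS expressible as a sum of two squares.
Step 3: Build a representation. Here n = 37 · 97 is a product of primes ≡ 1 (mod 4). Each prime p ≡ 1 (mod 4) is itself a sum of two squares; find a² by testing p − a² for a perfect square:
  37: 37 − 1² = 36 = 6² ⇒ 37 = 1² + 6².
  97: 97 − 1² = 96, 97 − 2² = 93, 97 − 3² = 88, 97 − 4² = 81 = 9² ⇒ 97 = 4² + 9².
  Combine using the Brahmagupta–Fibonacci identity (a² + b²)(c² + d²) = (ac − bd)² + (ad + bc)² = (ac + bd)² + (ad − bc)²:
  37 · 97 = 3589: from (1² + 6²)(4² + 9²), take (1·4 − 6·9, 1·9 + 6·4) = (4 − 54, 9 + 24) = (-50, 33); dropping signs (only squares matter) gives (50, 33); check 50² + 33² = 2500 + 1089 = 3589 ✓.
Step 4: Order so x ≤ y and verify: 33² + 50² = 1089 + 2500 = 3589 = n. ✓

n = 3589 = 33² + 50² (one valid representation with x ≤ y).


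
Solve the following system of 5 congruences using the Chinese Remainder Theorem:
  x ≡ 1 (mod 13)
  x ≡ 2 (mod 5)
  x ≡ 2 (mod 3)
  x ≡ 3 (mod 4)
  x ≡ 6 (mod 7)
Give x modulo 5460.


Product of moduli M = 13 · 5 · 3 · 4 · 7 = 5460.
Merge one congruence at a time:
  Start: x ≡ 1 (mod 13).
  Combine with x ≡ 2 (mod 5); new modulus lcm = 65.
    Write x = 1 + 13·t and substitute into x ≡ 2 (mod 5): 13·t ≡ 2 − 1 = 1 (mod 5).
    Reduce coefficients mod 5: 3·t ≡ 1 (mod 5).
    The inverse of 3 mod 5 is 2 (since 3·2 = 6 = 1·5 + 1), so t ≡ 2·1 = 2 ≡ 2 (mod 5).
    Then x = 1 + 13·2 = 27, valid modulo lcm(13, 5) = 65: x ≡ 27 (mod 65).
  Combine with x ≡ 2 (mod 3); new modulus lcm = 195.
    Write x = 27 + 65·t and substitute into x ≡ 2 (mod 3): 65·t ≡ 2 − 27 = -25 (mod 3).
    Reduce coefficients mod 3: 2·t ≡ 2 (mod 3).
    The inverse of 2 mod 3 is 2 (since 2·2 = 4 = 1·3 + 1), so t ≡ 2·2 = 4 ≡ 1 (mod 3).
    Then x = 27 + 65·1 = 92, valid modulo lcm(65, 3) = 195: x ≡ 92 (mod 195).
  Combine with x ≡ 3 (mod 4); new modulus lcm = 780.
    Write x = 92 + 195·t and substitute into x ≡ 3 (mod 4): 195·t ≡ 3 − 92 = -89 (mod 4).
    Reduce coefficients mod 4: 3·t ≡ 3 (mod 4).
    The inverse of 3 mod 4 is 3 (since 3·3 = 9 = 2·4 + 1), so t ≡ 3·3 = 9 ≡ 1 (mod 4).
    Then x = 92 + 195·1 = 287, valid modulo lcm(195, 4) = 780: x ≡ 287 (mod 780).
  Combine with x ≡ 6 (mod 7); new modulus lcm = 5460.
    Write x = 287 + 780·t and substitute into x ≡ 6 (mod 7): 780·t ≡ 6 − 287 = -281 (mod 7).
    Reduce coefficients mod 7: 3·t ≡ 6 (mod 7).
    The inverse of 3 mod 7 is 5 (since 3·5 = 15 = 2·7 + 1), so t ≡ 5·6 = 30 ≡ 2 (mod 7).
    Then x = 287 + 780·2 = 1847, valid modulo lcm(780, 7) = 5460: x ≡ 1847 (mod 5460).
Verify against each original: 1847 mod 13 = 1, 1847 mod 5 = 2, 1847 mod 3 = 2, 1847 mod 4 = 3, 1847 mod 7 = 6.

x ≡ 1847 (mod 5460).


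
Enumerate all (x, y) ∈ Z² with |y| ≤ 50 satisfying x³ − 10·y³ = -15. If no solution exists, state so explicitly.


The equation is x³ - 10y³ = -15. For fixed y, x³ = 10·y³ − 15, so a solution requires the RHS to be a perfect cube.
Strategy: iterate y from -50 to 50, compute RHS = 10·y³ − 15, and check whether it is a (positive or negative) perfect cube.
Check small values of y:
  y = 0: RHS = -15 is not a perfect cube.
  y = 1: RHS = -5 is not a perfect cube.
  y = -1: RHS = -25 is not a perfect cube.
  y = 2: RHS = 65 is not a perfect cube.
  y = -2: RHS = -95 is not a perfect cube.
  y = 3: RHS = 255 is not a perfect cube.
  y = -3: RHS = -285 is not a perfect cube.
Continuing the search up to |y| = 50 finds no solutions either.
No (x, y) in the scanned range satisfies the equation.

No integer solutions with |y| ≤ 50.


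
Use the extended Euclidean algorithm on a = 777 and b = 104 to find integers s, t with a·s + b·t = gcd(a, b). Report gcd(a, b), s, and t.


Euclidean algorithm on (777, 104) — divide until remainder is 0:
  777 = 7 · 104 + 49
  104 = 2 · 49 + 6
  49 = 8 · 6 + 1
  6 = 6 · 1 + 0
gcd(777, 104) = 1.
Track Bezout coefficients alongside the remainders: start with r₀ = 777 = a·1 + b·0 (s = 1, t = 0) and r₁ = 104 = a·0 + b·1 (s = 0, t = 1); each new remainder r_{k+1} = r_{k-1} − q_k·r_k inherits s_{k+1} = s_{k-1} − q_k·s_k, t_{k+1} = t_{k-1} − q_k·t_k, so r_k = a·s_k + b·t_k at every step:
  q = 7: r = 49, s = 1 − 7·0 = 1, t = 0 − 7·1 = -7  (check: 777·1 + 104·(-7) = 49)
  q = 2: r = 6, s = 0 − 2·1 = -2, t = 1 − 2·(-7) = 15  (check: 777·(-2) + 104·15 = 6)
  q = 8: r = 1, s = 1 − 8·(-2) = 17, t = -7 − 8·15 = -127  (check: 777·17 + 104·(-127) = 1)
The row with r = 1 (the gcd) gives the Bezout coefficients s = 17, t = -127.
Result: 777 · (17) + 104 · (-127) = 1.

gcd(777, 104) = 1; s = 17, t = -127 (check: 777·17 + 104·(-127) = 1).


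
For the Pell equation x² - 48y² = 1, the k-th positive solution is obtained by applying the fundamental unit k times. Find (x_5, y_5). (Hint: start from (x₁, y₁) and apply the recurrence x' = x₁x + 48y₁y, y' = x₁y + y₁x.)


Step 1: Find the fundamental solution (x₁, y₁) of x² - 48y² = 1.
  Expand √48 as a continued fraction. a₀ = ⌊√48⌋ = 6; iterate m_{k+1} = d_k·a_k − m_k, d_{k+1} = (48 − m_{k+1}²)/d_k, a_{k+1} = ⌊(a₀ + m_{k+1})/d_{k+1}⌋ (starting m₀ = 0, d₀ = 1), with convergents p_k = a_k·p_{k-1} + p_{k-2}, q_k = a_k·q_{k-1} + q_{k-2} (p₋₁ = 1, q₋₁ = 0):
  k = 0: a₀ = 6; p₀/q₀ = 6/1; p₀² − 48·q₀² = 36 − 48 = -12.
  k = 1: m = 6, d = 12, a = ⌊(6 + 6)/12⌋ = 1; p/q = (1·6 + 1)/(1·1 + 0) = 7/1; p² − 48·q² = 49 − 48 = 1.
  The first convergent with p² − 48·q² = 1 gives the fundamental solution (x₁, y₁) = (7, 1).
Step 2: Apply the recurrence (x_{n+1}, y_{n+1}) = (x₁x_n + 48y₁y_n, x₁y_n + y₁x_n) repeatedly.
  From (x_1, y_1) = (7, 1): x_2 = 7·7 + 48·1·1 = 97; y_2 = 7·1 + 1·7 = 14.
  From (x_2, y_2) = (97, 14): x_3 = 7·97 + 48·1·14 = 1351; y_3 = 7·14 + 1·97 = 195.
  From (x_3, y_3) = (1351, 195): x_4 = 7·1351 + 48·1·195 = 18817; y_4 = 7·195 + 1·1351 = 2716.
  From (x_4, y_4) = (18817, 2716): x_5 = 7·18817 + 48·1·2716 = 262087; y_5 = 7·2716 + 1·18817 = 37829.
Step 3: Verify x_5² - 48·y_5² = 68689595569 - 68689595568 = 1 (should be 1). ✓

(x_1, y_1) = (7, 1); (x_5, y_5) = (262087, 37829).


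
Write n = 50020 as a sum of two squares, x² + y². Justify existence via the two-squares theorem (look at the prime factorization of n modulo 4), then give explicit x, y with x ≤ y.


Step 1: Factor n = 50020 = 2^2 · 5 · 41 · 61.
Step 2: Check the mod-4 condition on each prime factor: 2 = 2 (special); 5 ≡ 1 (mod 4), exponent 1; 41 ≡ 1 (mod 4), exponent 1; 61 ≡ 1 (mod 4), exponent 1.
All primes ≡ 3 (mod 4) appear to even exponent (or don't appear), so by the two-squares theorem n IS expressible as a sum of two squares.
Step 3: Build a representation. Group n = k² · m with k = 2 and m = 5 · 41 · 61 = 12505 (a product of primes ≡ 1 (mod 4)); a representation of m scales to one of n via (k·x)² + (k·y)² = k²(x² + y²). Each prime p ≡ 1 (mod 4) is itself a sum of two squares; find a² by testing p − a² for a perfect square:
  5: 5 − 1² = 4 = 2² ⇒ 5 = 1² + 2².
  41: 41 − 1² = 40, 41 − 2² = 37, 41 − 3² = 32, 41 − 4² = 25 = 5² ⇒ 41 = 4² + 5².
  61: 61 − 1² = 60, 61 − 2² = 57, 61 − 3² = 52, 61 − 4² = 45, 61 − 5² = 36 = 6² ⇒ 61 = 5² + 6².
  Combine using the Brahmagupta–Fibonacci identity (a² + b²)(c² + d²) = (ac − bd)² + (ad + bc)² = (ac + bd)² + (ad − bc)²:
  5 · 41 = 205: from (1² + 2²)(4² + 5²), take (1·4 − 2·5, 1·5 + 2·4) = (4 − 10, 5 + 8) = (-6, 13); dropping signs (only squares matter) gives (6, 13); check 6² + 13² = 36 + 169 = 205 ✓.
  205 · 61 = 12505: from (6² + 13²)(5² + 6²), take (6·5 − 13·6, 6·6 + 13·5) = (30 − 78, 36 + 65) = (-48, 101); dropping signs (only squares matter) gives (48, 101); check 48² + 101² = 2304 + 10201 = 12505 ✓.
  Scale by k = 2: (2·48, 2·101) = (96, 202).
Step 4: Order so x ≤ y and verify: 96² + 202² = 9216 + 40804 = 50020 = n. ✓

n = 50020 = 96² + 202² (one valid representation with x ≤ y).


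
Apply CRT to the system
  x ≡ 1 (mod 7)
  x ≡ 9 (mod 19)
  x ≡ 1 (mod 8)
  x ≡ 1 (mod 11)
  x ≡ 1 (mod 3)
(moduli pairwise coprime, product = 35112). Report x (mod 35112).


Product of moduli M = 7 · 19 · 8 · 11 · 3 = 35112.
Merge one congruence at a time:
  Start: x ≡ 1 (mod 7).
  Combine with x ≡ 9 (mod 19); new modulus lcm = 133.
    Write x = 1 + 7·t and substitute into x ≡ 9 (mod 19): 7·t ≡ 9 − 1 = 8 (mod 19).
    The inverse of 7 mod 19 is 11 (since 7·11 = 77 = 4·19 + 1), so t ≡ 11·8 = 88 ≡ 12 (mod 19).
    Then x = 1 + 7·12 = 85, valid modulo lcm(7, 19) = 133: x ≡ 85 (mod 133).
  Combine with x ≡ 1 (mod 8); new modulus lcm = 1064.
    Write x = 85 + 133·t and substitute into x ≡ 1 (mod 8): 133·t ≡ 1 − 85 = -84 (mod 8).
    Reduce coefficients mod 8: 5·t ≡ 4 (mod 8).
    The inverse of 5 mod 8 is 5 (since 5·5 = 25 = 3·8 + 1), so t ≡ 5·4 = 20 ≡ 4 (mod 8).
    Then x = 85 + 133·4 = 617, valid modulo lcm(133, 8) = 1064: x ≡ 617 (mod 1064).
  Combine with x ≡ 1 (mod 11); new modulus lcm = 11704.
    Write x = 617 + 1064·t and substitute into x ≡ 1 (mod 11): 1064·t ≡ 1 − 617 = -616 (mod 11).
    Reduce coefficients mod 11: 8·t ≡ 0 (mod 11).
    The inverse of 8 mod 11 is 7 (since 8·7 = 56 = 5·11 + 1), so t ≡ 7·0 = 0 ≡ 0 (mod 11).
    Then x = 617 + 1064·0 = 617, valid modulo lcm(1064, 11) = 11704: x ≡ 617 (mod 11704).
  Combine with x ≡ 1 (mod 3); new modulus lcm = 35112.
    Write x = 617 + 11704·t and substitute into x ≡ 1 (mod 3): 11704·t ≡ 1 − 617 = -616 (mod 3).
    Reduce coefficients mod 3: 1·t ≡ 2 (mod 3).
    So t ≡ 2 (mod 3).
    Then x = 617 + 11704·2 = 24025, valid modulo lcm(11704, 3) = 35112: x ≡ 24025 (mod 35112).
Verify against each original: 24025 mod 7 = 1, 24025 mod 19 = 9, 24025 mod 8 = 1, 24025 mod 11 = 1, 24025 mod 3 = 1.

x ≡ 24025 (mod 35112).


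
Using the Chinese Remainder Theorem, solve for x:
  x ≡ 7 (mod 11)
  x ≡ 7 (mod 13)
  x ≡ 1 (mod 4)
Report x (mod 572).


Moduli 11, 13, 4 are pairwise coprime; by CRT there is a unique solution modulo M = 11 · 13 · 4 = 572.
Solve pairwise, accumulating the modulus:
  Start with x ≡ 7 (mod 11).
  Combine with x ≡ 7 (mod 13): since gcd(11, 13) = 1, we get a unique residue mod 143.
    Write x = 7 + 11·t and substitute into x ≡ 7 (mod 13): 11·t ≡ 7 − 7 = 0 (mod 13).
    The inverse of 11 mod 13 is 6 (since 11·6 = 66 = 5·13 + 1), so t ≡ 6·0 = 0 ≡ 0 (mod 13).
    Then x = 7 + 11·0 = 7, valid modulo lcm(11, 13) = 143: x ≡ 7 (mod 143).
  Combine with x ≡ 1 (mod 4): since gcd(143, 4) = 1, we get a unique residue mod 572.
    Write x = 7 + 143·t and substitute into x ≡ 1 (mod 4): 143·t ≡ 1 − 7 = -6 (mod 4).
    Reduce coefficients mod 4: 3·t ≡ 2 (mod 4).
    The inverse of 3 mod 4 is 3 (since 3·3 = 9 = 2·4 + 1), so t ≡ 3·2 = 6 ≡ 2 (mod 4).
    Then x = 7 + 143·2 = 293, valid modulo lcm(143, 4) = 572: x ≡ 293 (mod 572).
Verify: 293 mod 11 = 7 ✓, 293 mod 13 = 7 ✓, 293 mod 4 = 1 ✓.

x ≡ 293 (mod 572).


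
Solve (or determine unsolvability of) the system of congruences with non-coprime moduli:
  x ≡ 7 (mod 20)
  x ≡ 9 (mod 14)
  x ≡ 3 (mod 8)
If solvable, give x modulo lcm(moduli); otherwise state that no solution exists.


Moduli 20, 14, 8 are not pairwise coprime, so CRT works modulo lcm(m_i) when all pairwise compatibility conditions hold.
Pairwise compatibility: gcd(m_i, m_j) must divide a_i - a_j for every pair.
Merge one congruence at a time:
  Start: x ≡ 7 (mod 20).
  Combine with x ≡ 9 (mod 14): gcd(20, 14) = 2; 9 - 7 = 2, which IS divisible by 2, so compatible.
    Write x = 7 + 20·t and substitute into x ≡ 9 (mod 14): 20·t ≡ 9 − 7 = 2 (mod 14).
    Divide the congruence (and modulus) by g = 2: 10·t ≡ 1 (mod 7).
    Reduce coefficients mod 7: 3·t ≡ 1 (mod 7).
    The inverse of 3 mod 7 is 5 (since 3·5 = 15 = 2·7 + 1), so t ≡ 5·1 = 5 ≡ 5 (mod 7).
    Then x = 7 + 20·5 = 107, valid modulo lcm(20, 14) = 140: x ≡ 107 (mod 140).
  Combine with x ≡ 3 (mod 8): gcd(140, 8) = 4; 3 - 107 = -104, which IS divisible by 4, so compatible.
    Write x = 107 + 140·t and substitute into x ≡ 3 (mod 8): 140·t ≡ 3 − 107 = -104 (mod 8).
    Divide the congruence (and modulus) by g = 4: 35·t ≡ -26 (mod 2).
    Reduce coefficients mod 2: 1·t ≡ 0 (mod 2).
    So t ≡ 0 (mod 2).
    Then x = 107 + 140·0 = 107, valid modulo lcm(140, 8) = 280: x ≡ 107 (mod 280).
Verify: 107 mod 20 = 7, 107 mod 14 = 9, 107 mod 8 = 3.

x ≡ 107 (mod 280).


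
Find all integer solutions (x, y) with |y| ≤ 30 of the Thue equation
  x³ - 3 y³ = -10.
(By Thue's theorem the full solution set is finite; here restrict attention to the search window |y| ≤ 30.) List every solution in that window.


The equation is x³ - 3y³ = -10. For fixed y, x³ = 3·y³ − 10, so a solution requires the RHS to be a perfect cube.
Strategy: iterate y from -30 to 30, compute RHS = 3·y³ − 10, and check whether it is a (positive or negative) perfect cube.
Check small values of y:
  y = 0: RHS = -10 is not a perfect cube.
  y = 1: RHS = -7 is not a perfect cube.
  y = -1: RHS = -13 is not a perfect cube.
  y = 2: RHS = 14 is not a perfect cube.
  y = -2: RHS = -34 is not a perfect cube.
  y = 3: RHS = 71 is not a perfect cube.
  y = -3: RHS = -91 is not a perfect cube.
Continuing, at y = -9: RHS = -2197 = (-13)³ ⇒ x = -13 works.
Searching the remaining y in |y| ≤ 30 finds no further solutions.
Collected solutions: (-13, -9).

Solutions (with |y| ≤ 30): (-13, -9).


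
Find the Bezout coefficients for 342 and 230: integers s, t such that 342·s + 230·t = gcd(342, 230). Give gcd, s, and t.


Euclidean algorithm on (342, 230) — divide until remainder is 0:
  342 = 1 · 230 + 112
  230 = 2 · 112 + 6
  112 = 18 · 6 + 4
  6 = 1 · 4 + 2
  4 = 2 · 2 + 0
gcd(342, 230) = 2.
Track Bezout coefficients alongside the remainders: start with r₀ = 342 = a·1 + b·0 (s = 1, t = 0) and r₁ = 230 = a·0 + b·1 (s = 0, t = 1); each new remainder r_{k+1} = r_{k-1} − q_k·r_k inherits s_{k+1} = s_{k-1} − q_k·s_k, t_{k+1} = t_{k-1} − q_k·t_k, so r_k = a·s_k + b·t_k at every step:
  q = 1: r = 112, s = 1 − 1·0 = 1, t = 0 − 1·1 = -1  (check: 342·1 + 230·(-1) = 112)
  q = 2: r = 6, s = 0 − 2·1 = -2, t = 1 − 2·(-1) = 3  (check: 342·(-2) + 230·3 = 6)
  q = 18: r = 4, s = 1 − 18·(-2) = 37, t = -1 − 18·3 = -55  (check: 342·37 + 230·(-55) = 4)
  q = 1: r = 2, s = -2 − 1·37 = -39, t = 3 − 1·(-55) = 58  (check: 342·(-39) + 230·58 = 2)
The row with r = 2 (the gcd) gives the Bezout coefficients s = -39, t = 58.
Result: 342 · (-39) + 230 · (58) = 2.

gcd(342, 230) = 2; s = -39, t = 58 (check: 342·(-39) + 230·58 = 2).


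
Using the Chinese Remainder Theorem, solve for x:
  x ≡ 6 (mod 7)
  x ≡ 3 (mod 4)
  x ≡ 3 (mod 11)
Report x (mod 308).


Moduli 7, 4, 11 are pairwise coprime; by CRT there is a unique solution modulo M = 7 · 4 · 11 = 308.
Solve pairwise, accumulating the modulus:
  Start with x ≡ 6 (mod 7).
  Combine with x ≡ 3 (mod 4): since gcd(7, 4) = 1, we get a unique residue mod 28.
    Write x = 6 + 7·t and substitute into x ≡ 3 (mod 4): 7·t ≡ 3 − 6 = -3 (mod 4).
    Reduce coefficients mod 4: 3·t ≡ 1 (mod 4).
    The inverse of 3 mod 4 is 3 (since 3·3 = 9 = 2·4 + 1), so t ≡ 3·1 = 3 ≡ 3 (mod 4).
    Then x = 6 + 7·3 = 27, valid modulo lcm(7, 4) = 28: x ≡ 27 (mod 28).
  Combine with x ≡ 3 (mod 11): since gcd(28, 11) = 1, we get a unique residue mod 308.
    Write x = 27 + 28·t and substitute into x ≡ 3 (mod 11): 28·t ≡ 3 − 27 = -24 (mod 11).
    Reduce coefficients mod 11: 6·t ≡ 9 (mod 11).
    The inverse of 6 mod 11 is 2 (since 6·2 = 12 = 1·11 + 1), so t ≡ 2·9 = 18 ≡ 7 (mod 11).
    Then x = 27 + 28·7 = 223, valid modulo lcm(28, 11) = 308: x ≡ 223 (mod 308).
Verify: 223 mod 7 = 6 ✓, 223 mod 4 = 3 ✓, 223 mod 11 = 3 ✓.

x ≡ 223 (mod 308).


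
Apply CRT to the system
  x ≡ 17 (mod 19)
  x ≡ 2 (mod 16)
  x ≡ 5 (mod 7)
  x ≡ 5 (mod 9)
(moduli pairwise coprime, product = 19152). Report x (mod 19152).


Product of moduli M = 19 · 16 · 7 · 9 = 19152.
Merge one congruence at a time:
  Start: x ≡ 17 (mod 19).
  Combine with x ≡ 2 (mod 16); new modulus lcm = 304.
    Write x = 17 + 19·t and substitute into x ≡ 2 (mod 16): 19·t ≡ 2 − 17 = -15 (mod 16).
    Reduce coefficients mod 16: 3·t ≡ 1 (mod 16).
    The inverse of 3 mod 16 is 11 (since 3·11 = 33 = 2·16 + 1), so t ≡ 11·1 = 11 ≡ 11 (mod 16).
    Then x = 17 + 19·11 = 226, valid modulo lcm(19, 16) = 304: x ≡ 226 (mod 304).
  Combine with x ≡ 5 (mod 7); new modulus lcm = 2128.
    Write x = 226 + 304·t and substitute into x ≡ 5 (mod 7): 304·t ≡ 5 − 226 = -221 (mod 7).
    Reduce coefficients mod 7: 3·t ≡ 3 (mod 7).
    The inverse of 3 mod 7 is 5 (since 3·5 = 15 = 2·7 + 1), so t ≡ 5·3 = 15 ≡ 1 (mod 7).
    Then x = 226 + 304·1 = 530, valid modulo lcm(304, 7) = 2128: x ≡ 530 (mod 2128).
  Combine with x ≡ 5 (mod 9); new modulus lcm = 19152.
    Write x = 530 + 2128·t and substitute into x ≡ 5 (mod 9): 2128·t ≡ 5 − 530 = -525 (mod 9).
    Reduce coefficients mod 9: 4·t ≡ 6 (mod 9).
    The inverse of 4 mod 9 is 7 (since 4·7 = 28 = 3·9 + 1), so t ≡ 7·6 = 42 ≡ 6 (mod 9).
    Then x = 530 + 2128·6 = 13298, valid modulo lcm(2128, 9) = 19152: x ≡ 13298 (mod 19152).
Verify against each original: 13298 mod 19 = 17, 13298 mod 16 = 2, 13298 mod 7 = 5, 13298 mod 9 = 5.

x ≡ 13298 (mod 19152).


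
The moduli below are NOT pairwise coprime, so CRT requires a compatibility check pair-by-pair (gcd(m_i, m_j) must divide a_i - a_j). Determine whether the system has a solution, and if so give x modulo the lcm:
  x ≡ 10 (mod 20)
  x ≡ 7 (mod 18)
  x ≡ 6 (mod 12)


Moduli 20, 18, 12 are not pairwise coprime, so CRT works modulo lcm(m_i) when all pairwise compatibility conditions hold.
Pairwise compatibility: gcd(m_i, m_j) must divide a_i - a_j for every pair.
Merge one congruence at a time:
  Start: x ≡ 10 (mod 20).
  Combine with x ≡ 7 (mod 18): gcd(20, 18) = 2, and 7 - 10 = -3 is NOT divisible by 2.
    ⇒ system is inconsistent (no integer solution).

No solution (the system is inconsistent).


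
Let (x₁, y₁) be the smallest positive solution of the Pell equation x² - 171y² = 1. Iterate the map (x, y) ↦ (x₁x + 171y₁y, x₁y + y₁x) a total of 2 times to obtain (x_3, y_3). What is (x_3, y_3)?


Step 1: Find the fundamental solution (x₁, y₁) of x² - 171y² = 1.
  Expand √171 as a continued fraction. a₀ = ⌊√171⌋ = 13; iterate m_{k+1} = d_k·a_k − m_k, d_{k+1} = (171 − m_{k+1}²)/d_k, a_{k+1} = ⌊(a₀ + m_{k+1})/d_{k+1}⌋ (starting m₀ = 0, d₀ = 1), with convergents p_k = a_k·p_{k-1} + p_{k-2}, q_k = a_k·q_{k-1} + q_{k-2} (p₋₁ = 1, q₋₁ = 0):
  k = 0: a₀ = 13; p₀/q₀ = 13/1; p₀² − 171·q₀² = 169 − 171 = -2.
  k = 1: m = 13, d = 2, a = ⌊(13 + 13)/2⌋ = 13; p/q = (13·13 + 1)/(13·1 + 0) = 170/13; p² − 171·q² = 28900 − 28899 = 1.
  The first convergent with p² − 171·q² = 1 gives the fundamental solution (x₁, y₁) = (170, 13).
Step 2: Apply the recurrence (x_{n+1}, y_{n+1}) = (x₁x_n + 171y₁y_n, x₁y_n + y₁x_n) repeatedly.
  From (x_1, y_1) = (170, 13): x_2 = 170·170 + 171·13·13 = 57799; y_2 = 170·13 + 13·170 = 4420.
  From (x_2, y_2) = (57799, 4420): x_3 = 170·57799 + 171·13·4420 = 19651490; y_3 = 170·4420 + 13·57799 = 1502787.
Step 3: Verify x_3² - 171·y_3² = 386181059220100 - 386181059220099 = 1 (should be 1). ✓

(x_1, y_1) = (170, 13); (x_3, y_3) = (19651490, 1502787).


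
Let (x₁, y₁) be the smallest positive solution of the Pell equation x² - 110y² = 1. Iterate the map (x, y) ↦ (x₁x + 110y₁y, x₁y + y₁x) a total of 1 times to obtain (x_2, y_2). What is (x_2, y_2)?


Step 1: Find the fundamental solution (x₁, y₁) of x² - 110y² = 1.
  Expand √110 as a continued fraction. a₀ = ⌊√110⌋ = 10; iterate m_{k+1} = d_k·a_k − m_k, d_{k+1} = (110 − m_{k+1}²)/d_k, a_{k+1} = ⌊(a₀ + m_{k+1})/d_{k+1}⌋ (starting m₀ = 0, d₀ = 1), with convergents p_k = a_k·p_{k-1} + p_{k-2}, q_k = a_k·q_{k-1} + q_{k-2} (p₋₁ = 1, q₋₁ = 0):
  k = 0: a₀ = 10; p₀/q₀ = 10/1; p₀² − 110·q₀² = 100 − 110 = -10.
  k = 1: m = 10, d = 10, a = ⌊(10 + 10)/10⌋ = 2; p/q = (2·10 + 1)/(2·1 + 0) = 21/2; p² − 110·q² = 441 − 440 = 1.
  The first convergent with p² − 110·q² = 1 gives the fundamental solution (x₁, y₁) = (21, 2).
Step 2: Apply the recurrence (x_{n+1}, y_{n+1}) = (x₁x_n + 110y₁y_n, x₁y_n + y₁x_n) repeatedly.
  From (x_1, y_1) = (21, 2): x_2 = 21·21 + 110·2·2 = 881; y_2 = 21·2 + 2·21 = 84.
Step 3: Verify x_2² - 110·y_2² = 776161 - 776160 = 1 (should be 1). ✓

(x_1, y_1) = (21, 2); (x_2, y_2) = (881, 84).


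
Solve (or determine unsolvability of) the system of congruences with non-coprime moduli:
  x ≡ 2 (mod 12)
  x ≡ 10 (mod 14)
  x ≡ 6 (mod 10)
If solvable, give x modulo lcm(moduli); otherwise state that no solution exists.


Moduli 12, 14, 10 are not pairwise coprime, so CRT works modulo lcm(m_i) when all pairwise compatibility conditions hold.
Pairwise compatibility: gcd(m_i, m_j) must divide a_i - a_j for every pair.
Merge one congruence at a time:
  Start: x ≡ 2 (mod 12).
  Combine with x ≡ 10 (mod 14): gcd(12, 14) = 2; 10 - 2 = 8, which IS divisible by 2, so compatible.
    Write x = 2 + 12·t and substitute into x ≡ 10 (mod 14): 12·t ≡ 10 − 2 = 8 (mod 14).
    Divide the congruence (and modulus) by g = 2: 6·t ≡ 4 (mod 7).
    The inverse of 6 mod 7 is 6 (since 6·6 = 36 = 5·7 + 1), so t ≡ 6·4 = 24 ≡ 3 (mod 7).
    Then x = 2 + 12·3 = 38, valid modulo lcm(12, 14) = 84: x ≡ 38 (mod 84).
  Combine with x ≡ 6 (mod 10): gcd(84, 10) = 2; 6 - 38 = -32, which IS divisible by 2, so compatible.
    Write x = 38 + 84·t and substitute into x ≡ 6 (mod 10): 84·t ≡ 6 − 38 = -32 (mod 10).
    Divide the congruence (and modulus) by g = 2: 42·t ≡ -16 (mod 5).
    Reduce coefficients mod 5: 2·t ≡ 4 (mod 5).
    The inverse of 2 mod 5 is 3 (since 2·3 = 6 = 1·5 + 1), so t ≡ 3·4 = 12 ≡ 2 (mod 5).
    Then x = 38 + 84·2 = 206, valid modulo lcm(84, 10) = 420: x ≡ 206 (mod 420).
Verify: 206 mod 12 = 2, 206 mod 14 = 10, 206 mod 10 = 6.

x ≡ 206 (mod 420).


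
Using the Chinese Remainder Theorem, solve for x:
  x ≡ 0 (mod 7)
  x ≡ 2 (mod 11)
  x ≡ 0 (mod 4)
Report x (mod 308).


Moduli 7, 11, 4 are pairwise coprime; by CRT there is a unique solution modulo M = 7 · 11 · 4 = 308.
Solve pairwise, accumulating the modulus:
  Start with x ≡ 0 (mod 7).
  Combine with x ≡ 2 (mod 11): since gcd(7, 11) = 1, we get a unique residue mod 77.
    Write x = 0 + 7·t and substitute into x ≡ 2 (mod 11): 7·t ≡ 2 − 0 = 2 (mod 11).
    The inverse of 7 mod 11 is 8 (since 7·8 = 56 = 5·11 + 1), so t ≡ 8·2 = 16 ≡ 5 (mod 11).
    Then x = 0 + 7·5 = 35, valid modulo lcm(7, 11) = 77: x ≡ 35 (mod 77).
  Combine with x ≡ 0 (mod 4): since gcd(77, 4) = 1, we get a unique residue mod 308.
    Write x = 35 + 77·t and substitute into x ≡ 0 (mod 4): 77·t ≡ 0 − 35 = -35 (mod 4).
    Reduce coefficients mod 4: 1·t ≡ 1 (mod 4).
    So t ≡ 1 (mod 4).
    Then x = 35 + 77·1 = 112, valid modulo lcm(77, 4) = 308: x ≡ 112 (mod 308).
Verify: 112 mod 7 = 0 ✓, 112 mod 11 = 2 ✓, 112 mod 4 = 0 ✓.

x ≡ 112 (mod 308).
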